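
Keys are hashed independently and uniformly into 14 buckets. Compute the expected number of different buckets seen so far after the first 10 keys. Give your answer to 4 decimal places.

7.3276

For each bucket, P(seen in 10 keys) = 1 - (13/14)^10 = 0.52340.
By linearity of expectation, E[distinct seen] = 14·(1 - (13/14)^10) = 7.32761.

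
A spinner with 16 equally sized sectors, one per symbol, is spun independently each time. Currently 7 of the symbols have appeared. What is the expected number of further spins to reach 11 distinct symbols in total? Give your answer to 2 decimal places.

8.73

The wait to go from k to k+1 distinct symbols is geometric with mean 16/(16-k).
Sum over k = 7,...,10: E = 16/9 + 16/8 + 16/7 + 16/6 = 8.730.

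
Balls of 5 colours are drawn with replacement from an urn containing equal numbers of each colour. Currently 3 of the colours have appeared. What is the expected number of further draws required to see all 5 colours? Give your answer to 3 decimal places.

With k distinct colours already seen, the next new one takes an expected 5/(5-k) draws.
Sum over k = 3,...,4: E = 5/2 + 5/1 = 7.5000.

7.500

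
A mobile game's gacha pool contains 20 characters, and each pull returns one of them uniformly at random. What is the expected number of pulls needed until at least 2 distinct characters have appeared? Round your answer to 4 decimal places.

2.0526

With k distinct characters already seen, the next new one arrives after an expected 20/(20-k) pulls.
Sum over k = 0,...,1: E = 20/20 + 20/19 = 2.05263.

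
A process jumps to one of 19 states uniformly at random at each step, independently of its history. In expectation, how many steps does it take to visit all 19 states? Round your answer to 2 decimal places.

The wait to go from k to k+1 distinct states is geometric with mean 19/(19-k).
E[T] = 19/19 + 19/18 + 19/17 + ... + 19/2 + 19/1 = 19·H_{19}.
H_{19} = 3.548, so E[T] = 67.407.

67.41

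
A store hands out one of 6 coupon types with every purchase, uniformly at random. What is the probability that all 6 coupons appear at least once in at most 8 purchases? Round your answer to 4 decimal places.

0.1140

Let A_i be the event that coupon i is missing after 8 purchases. By inclusion–exclusion on the A_i,
P(all seen) = Σ_{j=0}^{6} (-1)^j C(6,j)((6-j)/6)^8
= 1.00000 - 1.39541 + 0.58528 - 0.07813 + 0.00229 - 0.00000 + 0.00000
= 0.11403.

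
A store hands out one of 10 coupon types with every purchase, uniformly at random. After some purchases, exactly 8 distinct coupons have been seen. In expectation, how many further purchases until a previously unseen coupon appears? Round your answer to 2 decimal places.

5.00

The number of purchases until the next new coupon is geometric with success probability 2/10, so its mean is 10/2.
E = 10/2 = 5.000.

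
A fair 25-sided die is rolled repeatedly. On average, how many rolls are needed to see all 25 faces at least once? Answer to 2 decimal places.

95.40

The wait to go from k to k+1 distinct faces is geometric with mean 25/(25-k).
E[T] = 25/25 + 25/24 + 25/23 + ... + 25/2 + 25/1 = 25·H_{25}.
H_{25} = 3.816, so E[T] = 95.399.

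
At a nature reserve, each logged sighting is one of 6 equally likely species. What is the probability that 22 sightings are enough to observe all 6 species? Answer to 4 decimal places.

By inclusion–exclusion over which species are missing,
P(all seen) = Σ_{j=0}^{6} (-1)^j C(6,j)((6-j)/6)^22
= 1.00000 - 0.10868 + 0.00200 - 0.00000 + 0.00000 - 0.00000 + 0.00000
= 0.89332.

0.8933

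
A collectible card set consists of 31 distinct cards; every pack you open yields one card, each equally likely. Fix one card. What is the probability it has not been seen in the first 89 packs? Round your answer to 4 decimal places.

0.0540

Each pack misses the fixed card with probability (31-1)/31 = 30/31, independently.
P(still missing after 89) = (30/31)^89 = 0.05403.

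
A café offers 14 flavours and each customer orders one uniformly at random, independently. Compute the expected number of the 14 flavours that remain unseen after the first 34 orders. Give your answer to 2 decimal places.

For each flavour, P(unseen after 34) = (13/14)^34 = 0.080.
By linearity of expectation, E[unseen] = 14·(13/14)^34 = 1.127.

1.13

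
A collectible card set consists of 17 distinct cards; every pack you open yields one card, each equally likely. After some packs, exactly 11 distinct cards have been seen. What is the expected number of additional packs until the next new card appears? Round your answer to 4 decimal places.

The number of packs until the next new card is geometric with success probability 6/17, so its mean is 17/6.
E = 17/6 = 2.83333.

2.8333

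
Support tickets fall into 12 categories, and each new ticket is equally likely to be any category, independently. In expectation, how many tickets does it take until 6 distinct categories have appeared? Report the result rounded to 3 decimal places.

7.839

Going from k to k+1 distinct takes a geometric number of tickets with mean 12/(12-k).
Sum over k = 0,...,5: E = 12/12 + 12/11 + 12/10 + 12/9 + 12/8 + 12/7 = 7.8385.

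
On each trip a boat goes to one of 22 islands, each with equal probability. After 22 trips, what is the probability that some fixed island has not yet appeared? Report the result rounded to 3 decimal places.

Each trip misses the fixed island with probability (22-1)/22 = 21/22, independently.
P(still missing after 22) = (21/22)^22 = 0.3594.

0.359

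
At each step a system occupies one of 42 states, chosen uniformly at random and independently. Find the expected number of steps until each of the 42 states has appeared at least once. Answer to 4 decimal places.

181.7232

The wait to go from k to k+1 distinct states is geometric with mean 42/(42-k).
E[T] = 42/42 + 42/41 + 42/40 + ... + 42/2 + 42/1 = 42·H_{42}.
H_{42} = 4.32674, so E[T] = 181.72320.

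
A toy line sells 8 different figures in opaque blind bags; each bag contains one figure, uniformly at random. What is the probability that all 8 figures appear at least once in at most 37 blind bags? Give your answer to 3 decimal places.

0.943

Let A_i be the event that figure i is missing after 37 blind bags. By inclusion–exclusion on the A_i,
P(all seen) = Σ_{j=0}^{8} (-1)^j C(8,j)((8-j)/8)^37
= 1.0000 - 0.0572 + 0.0007 - 0.0000 + 0.0000 - 0.0000 + 0.0000 - 0.0000 + 0.0000
= 0.9435.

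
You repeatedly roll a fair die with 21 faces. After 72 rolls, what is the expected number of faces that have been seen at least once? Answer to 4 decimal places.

20.3740

For each face, P(seen in 72 rolls) = 1 - (20/21)^72 = 0.97019.
By linearity of expectation, E[distinct seen] = 21·(1 - (20/21)^72) = 20.37398.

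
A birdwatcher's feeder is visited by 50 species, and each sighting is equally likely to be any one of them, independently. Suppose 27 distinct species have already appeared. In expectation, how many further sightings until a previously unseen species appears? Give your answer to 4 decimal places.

2.1739

The number of sightings until the next new species is geometric with success probability 23/50, so its mean is 50/23.
E = 50/23 = 2.17391.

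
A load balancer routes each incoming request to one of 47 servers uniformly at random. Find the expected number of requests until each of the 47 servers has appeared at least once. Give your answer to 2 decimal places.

208.58

After k distinct servers have appeared, the next request gives a new one with probability (47-k)/47, so the expected wait for the (k+1)-th is 47/(47-k).
E[T] = 47/47 + 47/46 + 47/45 + ... + 47/2 + 47/1 = 47·H_{47}.
H_{47} = 4.438, so E[T] = 208.584.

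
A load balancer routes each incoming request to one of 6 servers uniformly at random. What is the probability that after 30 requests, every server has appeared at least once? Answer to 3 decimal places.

0.975

Let A_i be the event that server i is missing after 30 requests. By inclusion–exclusion on the A_i,
P(all seen) = Σ_{j=0}^{6} (-1)^j C(6,j)((6-j)/6)^30
= 1.0000 - 0.0253 + 0.0001 - 0.0000 + 0.0000 - 0.0000 + 0.0000
= 0.9748.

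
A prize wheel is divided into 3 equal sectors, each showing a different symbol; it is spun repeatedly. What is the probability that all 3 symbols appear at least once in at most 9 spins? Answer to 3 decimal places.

By inclusion–exclusion over which symbols are missing,
P(all seen) = Σ_{j=0}^{3} (-1)^j C(3,j)((3-j)/3)^9
= 1.0000 - 0.0780 + 0.0002 - 0.0000
= 0.9221.

0.922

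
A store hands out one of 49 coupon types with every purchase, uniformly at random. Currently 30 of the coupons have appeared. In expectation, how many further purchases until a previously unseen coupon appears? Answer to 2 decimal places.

2.58

The number of purchases until the next new coupon is geometric with success probability 19/49, so its mean is 49/19.
E = 49/19 = 2.579.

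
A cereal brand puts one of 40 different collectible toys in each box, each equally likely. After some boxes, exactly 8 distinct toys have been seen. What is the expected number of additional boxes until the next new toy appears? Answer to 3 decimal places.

The number of boxes until the next new toy is geometric with success probability 32/40, so its mean is 40/32.
E = 40/32 = 1.2500.

1.250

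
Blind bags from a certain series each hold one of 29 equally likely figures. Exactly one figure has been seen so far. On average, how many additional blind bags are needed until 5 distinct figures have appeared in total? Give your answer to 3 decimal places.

With k distinct figures already seen, the next new one takes an expected 29/(29-k) blind bags.
Sum over k = 1,...,4: E = 29/28 + 29/27 + 29/26 + 29/25 = 4.3852.

4.385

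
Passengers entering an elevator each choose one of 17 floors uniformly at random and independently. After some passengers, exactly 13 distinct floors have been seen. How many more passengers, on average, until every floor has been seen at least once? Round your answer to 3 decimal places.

From k distinct to k+1 distinct takes on average 17/(17-k) passengers.
Sum over k = 13,...,16: E = 17/4 + 17/3 + 17/2 + 17/1 = 35.4167.

35.417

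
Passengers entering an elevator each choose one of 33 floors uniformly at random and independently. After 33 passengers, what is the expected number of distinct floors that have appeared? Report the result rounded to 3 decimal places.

For each floor, P(seen in 33 passengers) = 1 - (32/33)^33 = 0.6378.
By linearity of expectation, E[distinct seen] = 33·(1 - (32/33)^33) = 21.0463.

21.046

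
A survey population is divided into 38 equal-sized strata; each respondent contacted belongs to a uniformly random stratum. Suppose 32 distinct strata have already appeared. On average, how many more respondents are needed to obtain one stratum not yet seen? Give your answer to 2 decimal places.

6.33

The number of respondents until the next new stratum is geometric with success probability 6/38, so its mean is 38/6.
E = 38/6 = 6.333.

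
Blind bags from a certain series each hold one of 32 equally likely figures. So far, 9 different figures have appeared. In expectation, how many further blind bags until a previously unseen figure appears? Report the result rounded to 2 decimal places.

1.39

Each blind bag yields a new figure with probability (32-9)/32 = 23/32, so the wait is geometric with mean 32/23.
E = 32/23 = 1.391.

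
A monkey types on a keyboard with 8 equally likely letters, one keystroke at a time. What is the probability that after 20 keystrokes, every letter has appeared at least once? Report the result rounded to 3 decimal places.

Let A_i be the event that letter i is missing after 20 keystrokes. By inclusion–exclusion on the A_i,
P(all seen) = Σ_{j=0}^{8} (-1)^j C(8,j)((8-j)/8)^20
= 1.0000 - 0.5537 + 0.0888 - 0.0046 + 0.0001 - 0.0000 + 0.0000 - 0.0000 + 0.0000
= 0.5306.

0.531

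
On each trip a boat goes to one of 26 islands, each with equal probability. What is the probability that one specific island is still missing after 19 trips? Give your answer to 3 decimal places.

0.475

On each trip the fixed island fails to appear with probability 25/26.
P(still missing after 19) = (25/26)^19 = 0.4746.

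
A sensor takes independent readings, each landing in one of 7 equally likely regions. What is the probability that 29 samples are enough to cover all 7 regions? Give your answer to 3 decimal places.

0.921

By inclusion–exclusion over which regions are missing,
P(all seen) = Σ_{j=0}^{7} (-1)^j C(7,j)((7-j)/7)^29
= 1.0000 - 0.0801 + 0.0012 - 0.0000 + 0.0000 - 0.0000 + 0.0000 - 0.0000
= 0.9211.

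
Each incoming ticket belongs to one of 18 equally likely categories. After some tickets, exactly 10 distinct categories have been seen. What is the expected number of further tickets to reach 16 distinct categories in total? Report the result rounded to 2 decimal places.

The wait to go from k to k+1 distinct categories is geometric with mean 18/(18-k).
Sum over k = 10,...,15: E = 18/8 + 18/7 + 18/6 + 18/5 + 18/4 + 18/3 = 21.921.

21.92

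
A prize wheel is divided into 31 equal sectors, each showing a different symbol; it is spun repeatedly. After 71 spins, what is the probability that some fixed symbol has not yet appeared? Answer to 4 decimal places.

0.0975

Each spin misses the fixed symbol with probability (31-1)/31 = 30/31, independently.
P(still missing after 71) = (30/31)^71 = 0.09748.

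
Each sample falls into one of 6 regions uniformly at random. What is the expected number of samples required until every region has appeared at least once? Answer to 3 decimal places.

The wait to go from k to k+1 distinct regions is geometric with mean 6/(6-k).
E[T] = 6/6 + 6/5 + 6/4 + 6/3 + 6/2 + 6/1 = 6·H_{6}.
H_{6} = 2.4500, so E[T] = 14.7000.

14.700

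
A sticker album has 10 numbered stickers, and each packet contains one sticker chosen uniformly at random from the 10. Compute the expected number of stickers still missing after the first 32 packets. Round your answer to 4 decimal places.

0.3434

For each sticker, P(unseen after 32) = (9/10)^32 = 0.03434.
By linearity of expectation, E[unseen] = 10·(9/10)^32 = 0.34337.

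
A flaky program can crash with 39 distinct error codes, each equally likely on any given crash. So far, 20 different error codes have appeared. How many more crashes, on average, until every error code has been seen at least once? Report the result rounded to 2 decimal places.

138.36

With k distinct error codes already seen, the next new one takes an expected 39/(39-k) crashes.
Sum over k = 20,...,38: E = 39/19 + 39/18 + 39/17 + ... + 39/2 + 39/1 = 138.362.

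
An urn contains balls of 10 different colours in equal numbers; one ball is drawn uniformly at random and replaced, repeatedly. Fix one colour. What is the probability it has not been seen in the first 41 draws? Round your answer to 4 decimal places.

0.0133

On each draw the fixed colour fails to appear with probability 9/10.
P(still missing after 41) = (9/10)^41 = 0.01330.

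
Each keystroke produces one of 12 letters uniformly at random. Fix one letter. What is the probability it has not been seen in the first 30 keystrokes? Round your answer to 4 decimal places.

Each keystroke misses the fixed letter with probability (12-1)/12 = 11/12, independently.
P(still missing after 30) = (11/12)^30 = 0.07351.

0.0735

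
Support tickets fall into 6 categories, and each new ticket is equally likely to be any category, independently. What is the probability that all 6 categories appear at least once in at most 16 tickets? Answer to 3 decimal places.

By inclusion–exclusion over which categories are missing,
P(all seen) = Σ_{j=0}^{6} (-1)^j C(6,j)((6-j)/6)^16
= 1.0000 - 0.3245 + 0.0228 - 0.0003 + 0.0000 - 0.0000 + 0.0000
= 0.6980.

0.698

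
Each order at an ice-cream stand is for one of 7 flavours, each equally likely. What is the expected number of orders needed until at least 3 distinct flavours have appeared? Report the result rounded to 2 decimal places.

Going from k to k+1 distinct takes a geometric number of orders with mean 7/(7-k).
Sum over k = 0,...,2: E = 7/7 + 7/6 + 7/5 = 3.567.

3.57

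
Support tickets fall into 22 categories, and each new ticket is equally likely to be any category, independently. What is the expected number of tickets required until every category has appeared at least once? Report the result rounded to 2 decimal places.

81.20

Split into phases: going from k distinct to k+1 distinct takes on average 22/(22-k) tickets.
E[T] = 22/22 + 22/21 + 22/20 + ... + 22/2 + 22/1 = 22·H_{22}.
H_{22} = 3.691, so E[T] = 81.198.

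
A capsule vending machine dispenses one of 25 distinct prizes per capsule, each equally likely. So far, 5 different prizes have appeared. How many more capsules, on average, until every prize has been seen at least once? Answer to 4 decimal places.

From k distinct to k+1 distinct takes on average 25/(25-k) capsules.
Sum over k = 5,...,24: E = 25/20 + 25/19 + 25/18 + ... + 25/2 + 25/1 = 89.94349.

89.9435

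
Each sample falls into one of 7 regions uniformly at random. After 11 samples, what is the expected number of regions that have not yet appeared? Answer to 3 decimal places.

For each region, P(unseen after 11) = (6/7)^11 = 0.1835.
By linearity of expectation, E[unseen] = 7·(6/7)^11 = 1.2843.

1.284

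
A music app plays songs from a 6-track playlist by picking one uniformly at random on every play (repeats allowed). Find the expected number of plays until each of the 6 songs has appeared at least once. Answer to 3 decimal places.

After k distinct songs have appeared, the next play gives a new one with probability (6-k)/6, so the expected wait for the (k+1)-th is 6/(6-k).
E[T] = 6/6 + 6/5 + 6/4 + 6/3 + 6/2 + 6/1 = 6·H_{6}.
H_{6} = 2.4500, so E[T] = 14.7000.

14.700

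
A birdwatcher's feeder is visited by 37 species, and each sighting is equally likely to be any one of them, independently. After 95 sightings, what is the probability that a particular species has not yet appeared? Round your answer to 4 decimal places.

0.0741

Each sighting misses the fixed species with probability (37-1)/37 = 36/37, independently.
P(still missing after 95) = (36/37)^95 = 0.07406.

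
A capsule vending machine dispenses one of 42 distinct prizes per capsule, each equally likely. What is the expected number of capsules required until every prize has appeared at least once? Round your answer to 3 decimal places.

181.723

Split into phases: going from k distinct to k+1 distinct takes on average 42/(42-k) capsules.
E[T] = 42/42 + 42/41 + 42/40 + ... + 42/2 + 42/1 = 42·H_{42}.
H_{42} = 4.3267, so E[T] = 181.7232.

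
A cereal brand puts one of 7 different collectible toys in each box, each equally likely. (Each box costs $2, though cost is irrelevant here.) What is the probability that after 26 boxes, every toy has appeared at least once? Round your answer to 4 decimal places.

By inclusion–exclusion over which toys are missing,
P(all seen) = Σ_{j=0}^{7} (-1)^j C(7,j)((7-j)/7)^26
= 1.00000 - 0.12720 + 0.00333 - 0.00002 + 0.00000 - 0.00000 + 0.00000 - 0.00000
= 0.87612.

0.8761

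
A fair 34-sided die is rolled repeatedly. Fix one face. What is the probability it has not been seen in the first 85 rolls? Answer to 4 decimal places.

0.0791

Each roll misses the fixed face with probability (34-1)/34 = 33/34, independently.
P(still missing after 85) = (33/34)^85 = 0.07906.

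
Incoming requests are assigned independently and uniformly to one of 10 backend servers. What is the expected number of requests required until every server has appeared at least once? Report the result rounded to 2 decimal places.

The wait to go from k to k+1 distinct servers is geometric with mean 10/(10-k).
E[T] = 10/10 + 10/9 + 10/8 + ... + 10/2 + 10/1 = 10·H_{10}.
H_{10} = 2.929, so E[T] = 29.290.

29.29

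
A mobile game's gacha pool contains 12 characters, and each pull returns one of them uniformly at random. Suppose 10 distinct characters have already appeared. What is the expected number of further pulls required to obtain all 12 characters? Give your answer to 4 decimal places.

18.0000

From k distinct to k+1 distinct takes on average 12/(12-k) pulls.
Sum over k = 10,...,11: E = 12/2 + 12/1 = 18.00000.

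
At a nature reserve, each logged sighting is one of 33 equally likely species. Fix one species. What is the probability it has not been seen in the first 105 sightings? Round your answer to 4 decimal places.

Each sighting misses the fixed species with probability (33-1)/33 = 32/33, independently.
P(still missing after 105) = (32/33)^105 = 0.03952.

0.0395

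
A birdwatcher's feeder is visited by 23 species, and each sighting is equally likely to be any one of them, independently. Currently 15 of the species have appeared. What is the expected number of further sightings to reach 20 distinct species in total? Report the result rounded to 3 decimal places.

20.344

From k distinct to k+1 distinct takes on average 23/(23-k) sightings.
Sum over k = 15,...,19: E = 23/8 + 23/7 + 23/6 + 23/5 + 23/4 = 20.3440.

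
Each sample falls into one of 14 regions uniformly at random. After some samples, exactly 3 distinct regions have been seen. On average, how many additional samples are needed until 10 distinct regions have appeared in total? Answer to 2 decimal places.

With k distinct regions already seen, the next new one takes an expected 14/(14-k) samples.
Sum over k = 3,...,9: E = 14/11 + 14/10 + 14/9 + ... + 14/6 + 14/5 = 13.112.

13.11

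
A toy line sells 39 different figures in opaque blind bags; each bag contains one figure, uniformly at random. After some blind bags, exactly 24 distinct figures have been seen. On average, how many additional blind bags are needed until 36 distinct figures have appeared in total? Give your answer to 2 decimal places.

With k distinct figures already seen, the next new one takes an expected 39/(39-k) blind bags.
Sum over k = 24,...,35: E = 39/15 + 39/14 + 39/13 + ... + 39/5 + 39/4 = 57.911.

57.91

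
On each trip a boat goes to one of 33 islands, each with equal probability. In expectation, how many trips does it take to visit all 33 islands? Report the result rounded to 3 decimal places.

134.930

After k distinct islands have appeared, the next trip gives a new one with probability (33-k)/33, so the expected wait for the (k+1)-th is 33/(33-k).
E[T] = 33/33 + 33/32 + 33/31 + ... + 33/2 + 33/1 = 33·H_{33}.
H_{33} = 4.0888, so E[T] = 134.9303.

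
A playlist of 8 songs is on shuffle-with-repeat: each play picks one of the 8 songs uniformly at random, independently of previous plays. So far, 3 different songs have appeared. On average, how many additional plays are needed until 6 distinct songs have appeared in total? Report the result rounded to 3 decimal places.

With k distinct songs already seen, the next new one takes an expected 8/(8-k) plays.
Sum over k = 3,...,5: E = 8/5 + 8/4 + 8/3 = 6.2667.

6.267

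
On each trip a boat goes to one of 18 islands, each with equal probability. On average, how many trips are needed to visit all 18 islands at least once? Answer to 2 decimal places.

Split into phases: going from k distinct to k+1 distinct takes on average 18/(18-k) trips.
E[T] = 18/18 + 18/17 + 18/16 + ... + 18/2 + 18/1 = 18·H_{18}.
H_{18} = 3.495, so E[T] = 62.912.

62.91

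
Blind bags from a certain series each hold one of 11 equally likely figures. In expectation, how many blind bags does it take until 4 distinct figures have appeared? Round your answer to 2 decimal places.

4.70

With k distinct figures already seen, the next new one arrives after an expected 11/(11-k) blind bags.
Sum over k = 0,...,3: E = 11/11 + 11/10 + 11/9 + 11/8 = 4.697.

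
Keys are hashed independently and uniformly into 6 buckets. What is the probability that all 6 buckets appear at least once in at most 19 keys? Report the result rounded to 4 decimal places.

Let A_i be the event that bucket i is missing after 19 keys. By inclusion–exclusion on the A_i,
P(all seen) = Σ_{j=0}^{6} (-1)^j C(6,j)((6-j)/6)^19
= 1.00000 - 0.18781 + 0.00677 - 0.00004 + 0.00000 - 0.00000 + 0.00000
= 0.81892.

0.8189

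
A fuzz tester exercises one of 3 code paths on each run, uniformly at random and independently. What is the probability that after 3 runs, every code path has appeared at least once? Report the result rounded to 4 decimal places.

By inclusion–exclusion over which code paths are missing,
P(all seen) = Σ_{j=0}^{3} (-1)^j C(3,j)((3-j)/3)^3
= 1.00000 - 0.88889 + 0.11111 - 0.00000
= 0.22222.

0.2222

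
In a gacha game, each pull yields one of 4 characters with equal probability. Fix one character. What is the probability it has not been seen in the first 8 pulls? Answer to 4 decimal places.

0.1001

Each pull misses the fixed character with probability (4-1)/4 = 3/4, independently.
P(still missing after 8) = (3/4)^8 = 0.10011.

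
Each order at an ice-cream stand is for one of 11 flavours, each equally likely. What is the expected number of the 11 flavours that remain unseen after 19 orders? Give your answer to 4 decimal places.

1.7986

For each flavour, P(unseen after 19) = (10/11)^19 = 0.16351.
By linearity of expectation, E[unseen] = 11·(10/11)^19 = 1.79859.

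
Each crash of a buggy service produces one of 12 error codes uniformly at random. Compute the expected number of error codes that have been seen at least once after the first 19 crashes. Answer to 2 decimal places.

For each error code, P(seen in 19 crashes) = 1 - (11/12)^19 = 0.809.
By linearity of expectation, E[distinct seen] = 12·(1 - (11/12)^19) = 9.703.

9.70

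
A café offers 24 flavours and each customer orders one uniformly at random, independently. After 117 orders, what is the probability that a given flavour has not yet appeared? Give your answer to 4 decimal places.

0.0069

Each order misses the fixed flavour with probability (24-1)/24 = 23/24, independently.
P(still missing after 117) = (23/24)^117 = 0.00688.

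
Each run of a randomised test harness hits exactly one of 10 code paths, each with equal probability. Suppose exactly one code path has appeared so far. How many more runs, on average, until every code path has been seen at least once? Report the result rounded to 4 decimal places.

The wait to go from k to k+1 distinct code paths is geometric with mean 10/(10-k).
Sum over k = 1,...,9: E = 10/9 + 10/8 + 10/7 + ... + 10/2 + 10/1 = 28.28968.

28.2897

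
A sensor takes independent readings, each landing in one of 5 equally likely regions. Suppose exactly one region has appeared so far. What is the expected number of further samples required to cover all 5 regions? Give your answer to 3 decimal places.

10.417

With k distinct regions already seen, the next new one takes an expected 5/(5-k) samples.
Sum over k = 1,...,4: E = 5/4 + 5/3 + 5/2 + 5/1 = 10.4167.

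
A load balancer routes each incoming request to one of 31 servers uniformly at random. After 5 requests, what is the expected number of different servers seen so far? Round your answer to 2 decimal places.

4.69

For each server, P(seen in 5 requests) = 1 - (30/31)^5 = 0.151.
By linearity of expectation, E[distinct seen] = 31·(1 - (30/31)^5) = 4.688.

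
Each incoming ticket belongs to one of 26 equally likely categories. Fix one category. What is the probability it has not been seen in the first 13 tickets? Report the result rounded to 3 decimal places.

0.601

Each ticket misses the fixed category with probability (26-1)/26 = 25/26, independently.
P(still missing after 13) = (25/26)^13 = 0.6006.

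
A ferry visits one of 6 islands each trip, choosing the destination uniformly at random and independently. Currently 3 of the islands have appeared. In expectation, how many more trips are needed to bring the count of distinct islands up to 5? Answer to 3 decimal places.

5.000

With k distinct islands already seen, the next new one takes an expected 6/(6-k) trips.
Sum over k = 3,...,4: E = 6/3 + 6/2 = 5.0000.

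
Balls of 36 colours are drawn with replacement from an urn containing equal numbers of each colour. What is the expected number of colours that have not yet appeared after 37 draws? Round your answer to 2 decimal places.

12.69

For each colour, P(unseen after 37) = (35/36)^37 = 0.353.
By linearity of expectation, E[unseen] = 36·(35/36)^37 = 12.695.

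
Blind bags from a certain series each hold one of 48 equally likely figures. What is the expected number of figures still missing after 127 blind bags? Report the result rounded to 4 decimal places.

For each figure, P(unseen after 127) = (47/48)^127 = 0.06899.
By linearity of expectation, E[unseen] = 48·(47/48)^127 = 3.31156.

3.3116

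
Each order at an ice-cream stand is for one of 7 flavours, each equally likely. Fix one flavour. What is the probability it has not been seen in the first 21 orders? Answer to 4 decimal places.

0.0393

On each order the fixed flavour fails to appear with probability 6/7.
P(still missing after 21) = (6/7)^21 = 0.03928.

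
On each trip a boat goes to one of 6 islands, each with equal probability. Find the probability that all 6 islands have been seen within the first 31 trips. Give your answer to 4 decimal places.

0.9790

Let A_i be the event that island i is missing after 31 trips. By inclusion–exclusion on the A_i,
P(all seen) = Σ_{j=0}^{6} (-1)^j C(6,j)((6-j)/6)^31
= 1.00000 - 0.02106 + 0.00005 - 0.00000 + 0.00000 - 0.00000 + 0.00000
= 0.97899.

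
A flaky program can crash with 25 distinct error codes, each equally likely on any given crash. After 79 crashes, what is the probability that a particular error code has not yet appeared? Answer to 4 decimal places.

On each crash the fixed error code fails to appear with probability 24/25.
P(still missing after 79) = (24/25)^79 = 0.03976.

0.0398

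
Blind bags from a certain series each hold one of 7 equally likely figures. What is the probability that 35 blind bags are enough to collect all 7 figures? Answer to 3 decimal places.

0.968

By inclusion–exclusion over which figures are missing,
P(all seen) = Σ_{j=0}^{7} (-1)^j C(7,j)((7-j)/7)^35
= 1.0000 - 0.0318 + 0.0002 - 0.0000 + 0.0000 - 0.0000 + 0.0000 - 0.0000
= 0.9684.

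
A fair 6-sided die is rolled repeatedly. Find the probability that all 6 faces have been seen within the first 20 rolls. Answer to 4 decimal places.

0.8480

By inclusion–exclusion over which faces are missing,
P(all seen) = Σ_{j=0}^{6} (-1)^j C(6,j)((6-j)/6)^20
= 1.00000 - 0.15650 + 0.00451 - 0.00002 + 0.00000 - 0.00000 + 0.00000
= 0.84799.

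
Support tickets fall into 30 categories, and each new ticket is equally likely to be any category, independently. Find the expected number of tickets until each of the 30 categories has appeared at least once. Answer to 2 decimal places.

119.85

The wait to go from k to k+1 distinct categories is geometric with mean 30/(30-k).
E[T] = 30/30 + 30/29 + 30/28 + ... + 30/2 + 30/1 = 30·H_{30}.
H_{30} = 3.995, so E[T] = 119.850.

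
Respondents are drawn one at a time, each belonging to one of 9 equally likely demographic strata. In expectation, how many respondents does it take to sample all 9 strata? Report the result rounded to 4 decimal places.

25.4607

Split into phases: going from k distinct to k+1 distinct takes on average 9/(9-k) respondents.
E[T] = 9/9 + 9/8 + 9/7 + ... + 9/2 + 9/1 = 9·H_{9}.
H_{9} = 2.82897, so E[T] = 25.46071.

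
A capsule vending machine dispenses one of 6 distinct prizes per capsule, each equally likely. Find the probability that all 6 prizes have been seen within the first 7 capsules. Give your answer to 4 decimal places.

Let A_i be the event that prize i is missing after 7 capsules. By inclusion–exclusion on the A_i,
P(all seen) = Σ_{j=0}^{6} (-1)^j C(6,j)((6-j)/6)^7
= 1.00000 - 1.67449 + 0.87791 - 0.15625 + 0.00686 - 0.00002 + 0.00000
= 0.05401.

0.0540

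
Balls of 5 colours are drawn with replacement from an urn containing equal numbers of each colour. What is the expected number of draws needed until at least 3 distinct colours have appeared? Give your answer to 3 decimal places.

With k distinct colours already seen, the next new one arrives after an expected 5/(5-k) draws.
Sum over k = 0,...,2: E = 5/5 + 5/4 + 5/3 = 3.9167.

3.917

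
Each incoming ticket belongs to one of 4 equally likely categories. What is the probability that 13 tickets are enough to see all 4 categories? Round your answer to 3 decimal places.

By inclusion–exclusion over which categories are missing,
P(all seen) = Σ_{j=0}^{4} (-1)^j C(4,j)((4-j)/4)^13
= 1.0000 - 0.0950 + 0.0007 - 0.0000 + 0.0000
= 0.9057.

0.906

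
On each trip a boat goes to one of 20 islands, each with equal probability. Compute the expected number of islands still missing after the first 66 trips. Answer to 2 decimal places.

For each island, P(unseen after 66) = (19/20)^66 = 0.034.
By linearity of expectation, E[unseen] = 20·(19/20)^66 = 0.677.

0.68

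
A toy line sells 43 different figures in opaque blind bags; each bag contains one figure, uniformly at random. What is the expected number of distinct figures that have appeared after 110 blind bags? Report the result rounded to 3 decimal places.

39.769

For each figure, P(seen in 110 blind bags) = 1 - (42/43)^110 = 0.9249.
By linearity of expectation, E[distinct seen] = 43·(1 - (42/43)^110) = 39.7688.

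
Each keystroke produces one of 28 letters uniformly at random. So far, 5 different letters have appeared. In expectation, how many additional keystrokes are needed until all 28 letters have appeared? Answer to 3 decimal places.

The wait to go from k to k+1 distinct letters is geometric with mean 28/(28-k).
Sum over k = 5,...,27: E = 28/23 + 28/22 + 28/21 + ... + 28/2 + 28/1 = 104.5602.

104.560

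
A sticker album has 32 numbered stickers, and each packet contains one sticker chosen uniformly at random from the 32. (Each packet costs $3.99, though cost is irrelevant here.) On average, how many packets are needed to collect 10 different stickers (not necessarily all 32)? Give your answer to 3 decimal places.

Going from k to k+1 distinct takes a geometric number of packets with mean 32/(32-k).
Sum over k = 0,...,9: E = 32/32 + 32/31 + 32/30 + ... + 32/24 + 32/23 = 11.7658.

11.766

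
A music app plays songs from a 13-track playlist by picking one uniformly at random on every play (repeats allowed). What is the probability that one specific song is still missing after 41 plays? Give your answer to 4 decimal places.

On each play the fixed song fails to appear with probability 12/13.
P(still missing after 41) = (12/13)^41 = 0.03756.

0.0376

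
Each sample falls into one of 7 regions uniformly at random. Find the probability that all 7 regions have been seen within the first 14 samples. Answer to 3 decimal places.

0.367

By inclusion–exclusion over which regions are missing,
P(all seen) = Σ_{j=0}^{7} (-1)^j C(7,j)((7-j)/7)^14
= 1.0000 - 0.8088 + 0.1890 - 0.0139 + 0.0002 - 0.0000 + 0.0000 - 0.0000
= 0.3666.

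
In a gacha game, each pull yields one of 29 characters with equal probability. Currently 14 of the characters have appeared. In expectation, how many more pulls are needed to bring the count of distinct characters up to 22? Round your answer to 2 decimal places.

From k distinct to k+1 distinct takes on average 29/(29-k) pulls.
Sum over k = 14,...,21: E = 29/15 + 29/14 + 29/13 + ... + 29/9 + 29/8 = 21.036.

21.04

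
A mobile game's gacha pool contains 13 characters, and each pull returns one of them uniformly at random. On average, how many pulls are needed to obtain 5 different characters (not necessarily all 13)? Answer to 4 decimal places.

6.0096

With k distinct characters already seen, the next new one arrives after an expected 13/(13-k) pulls.
Sum over k = 0,...,4: E = 13/13 + 13/12 + 13/11 + 13/10 + 13/9 = 6.00960.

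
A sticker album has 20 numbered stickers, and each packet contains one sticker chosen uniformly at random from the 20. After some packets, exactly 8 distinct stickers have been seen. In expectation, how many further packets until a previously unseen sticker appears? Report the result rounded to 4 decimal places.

1.6667

The number of packets until the next new sticker is geometric with success probability 12/20, so its mean is 20/12.
E = 20/12 = 1.66667.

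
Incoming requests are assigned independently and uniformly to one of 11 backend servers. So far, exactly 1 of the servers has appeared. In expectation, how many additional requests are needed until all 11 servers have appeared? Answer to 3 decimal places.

With k distinct servers already seen, the next new one takes an expected 11/(11-k) requests.
Sum over k = 1,...,10: E = 11/10 + 11/9 + 11/8 + ... + 11/2 + 11/1 = 32.2187.

32.219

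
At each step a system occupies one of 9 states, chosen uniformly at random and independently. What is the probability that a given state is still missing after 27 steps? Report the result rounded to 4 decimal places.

0.0416

Each step misses the fixed state with probability (9-1)/9 = 8/9, independently.
P(still missing after 27) = (8/9)^27 = 0.04158.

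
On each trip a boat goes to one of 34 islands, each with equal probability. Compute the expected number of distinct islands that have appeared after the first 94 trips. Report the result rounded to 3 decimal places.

For each island, P(seen in 94 trips) = 1 - (33/34)^94 = 0.9396.
By linearity of expectation, E[distinct seen] = 34·(1 - (33/34)^94) = 31.9452.

31.945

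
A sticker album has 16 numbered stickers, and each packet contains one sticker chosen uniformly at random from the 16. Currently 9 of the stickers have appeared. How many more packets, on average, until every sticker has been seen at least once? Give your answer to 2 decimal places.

With k distinct stickers already seen, the next new one takes an expected 16/(16-k) packets.
Sum over k = 9,...,15: E = 16/7 + 16/6 + 16/5 + ... + 16/2 + 16/1 = 41.486.

41.49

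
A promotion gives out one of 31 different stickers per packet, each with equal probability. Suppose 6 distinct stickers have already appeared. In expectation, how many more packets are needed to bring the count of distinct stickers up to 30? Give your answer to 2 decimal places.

87.29

From k distinct to k+1 distinct takes on average 31/(31-k) packets.
Sum over k = 6,...,29: E = 31/25 + 31/24 + 31/23 + ... + 31/3 + 31/2 = 87.295.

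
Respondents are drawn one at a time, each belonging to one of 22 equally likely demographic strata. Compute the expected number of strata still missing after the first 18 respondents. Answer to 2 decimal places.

For each stratum, P(unseen after 18) = (21/22)^18 = 0.433.
By linearity of expectation, E[unseen] = 22·(21/22)^18 = 9.523.

9.52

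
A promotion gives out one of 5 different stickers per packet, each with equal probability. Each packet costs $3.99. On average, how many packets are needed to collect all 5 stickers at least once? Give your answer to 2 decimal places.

11.42

After k distinct stickers have appeared, the next packet gives a new one with probability (5-k)/5, so the expected wait for the (k+1)-th is 5/(5-k).
E[T] = 5/5 + 5/4 + 5/3 + 5/2 + 5/1 = 5·H_{5}.
H_{5} = 2.283, so E[T] = 11.417.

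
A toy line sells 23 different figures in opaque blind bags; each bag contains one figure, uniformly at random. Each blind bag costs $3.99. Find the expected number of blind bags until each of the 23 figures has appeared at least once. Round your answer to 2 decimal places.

85.89

The wait to go from k to k+1 distinct figures is geometric with mean 23/(23-k).
E[T] = 23/23 + 23/22 + 23/21 + ... + 23/2 + 23/1 = 23·H_{23}.
H_{23} = 3.734, so E[T] = 85.889.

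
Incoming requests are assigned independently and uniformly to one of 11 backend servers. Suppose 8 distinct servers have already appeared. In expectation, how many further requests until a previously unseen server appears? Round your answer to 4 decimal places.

3.6667

The number of requests until the next new server is geometric with success probability 3/11, so its mean is 11/3.
E = 11/3 = 3.66667.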